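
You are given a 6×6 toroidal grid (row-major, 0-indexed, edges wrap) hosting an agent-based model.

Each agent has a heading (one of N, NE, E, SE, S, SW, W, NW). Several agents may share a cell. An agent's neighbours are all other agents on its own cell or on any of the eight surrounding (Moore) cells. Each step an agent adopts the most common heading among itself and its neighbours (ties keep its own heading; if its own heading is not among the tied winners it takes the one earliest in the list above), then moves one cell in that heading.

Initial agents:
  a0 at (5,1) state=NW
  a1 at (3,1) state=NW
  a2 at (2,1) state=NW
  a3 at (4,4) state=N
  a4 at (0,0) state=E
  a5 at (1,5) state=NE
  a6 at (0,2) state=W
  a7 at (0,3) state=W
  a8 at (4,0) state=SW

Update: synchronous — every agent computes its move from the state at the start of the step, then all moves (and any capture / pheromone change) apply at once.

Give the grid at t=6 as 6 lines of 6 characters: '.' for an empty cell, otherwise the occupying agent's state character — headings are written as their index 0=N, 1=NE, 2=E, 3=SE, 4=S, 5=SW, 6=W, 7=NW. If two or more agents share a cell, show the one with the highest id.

t=1: a0@(4,0):NW a1@(2,0):NW a2@(1,0):NW a3@(3,4):N a4@(0,1):E a5@(0,0):NE a6@(0,1):W a7@(0,2):W a8@(3,5):NW
t=2: a0@(3,5):NW a1@(1,5):NW a2@(0,5):NW a3@(2,4):N a4@(0,0):W a5@(5,1):NE a6@(0,0):W a7@(0,1):W a8@(2,4):NW
t=3: a0@(2,4):NW a1@(0,4):NW a2@(5,4):NW a3@(1,3):NW a4@(0,5):W a5@(5,0):W a6@(0,5):W a7@(0,0):W a8@(1,3):NW
t=4: a0@(1,3):NW a1@(5,3):NW a2@(4,3):NW a3@(0,2):NW a4@(0,4):W a5@(5,5):W a6@(0,4):W a7@(0,5):W a8@(0,2):NW
t=5: a0@(0,2):NW a1@(4,2):NW a2@(3,2):NW a3@(5,1):NW a4@(0,3):W a5@(5,4):W a6@(0,3):W a7@(0,4):W a8@(5,1):NW
t=6: a0@(5,1):NW a1@(3,1):NW a2@(2,1):NW a3@(4,0):NW a4@(0,2):W a5@(5,3):W a6@(0,2):W a7@(0,3):W a8@(4,0):NW

..66..
......
.7....
.7....
7.....
.7.6..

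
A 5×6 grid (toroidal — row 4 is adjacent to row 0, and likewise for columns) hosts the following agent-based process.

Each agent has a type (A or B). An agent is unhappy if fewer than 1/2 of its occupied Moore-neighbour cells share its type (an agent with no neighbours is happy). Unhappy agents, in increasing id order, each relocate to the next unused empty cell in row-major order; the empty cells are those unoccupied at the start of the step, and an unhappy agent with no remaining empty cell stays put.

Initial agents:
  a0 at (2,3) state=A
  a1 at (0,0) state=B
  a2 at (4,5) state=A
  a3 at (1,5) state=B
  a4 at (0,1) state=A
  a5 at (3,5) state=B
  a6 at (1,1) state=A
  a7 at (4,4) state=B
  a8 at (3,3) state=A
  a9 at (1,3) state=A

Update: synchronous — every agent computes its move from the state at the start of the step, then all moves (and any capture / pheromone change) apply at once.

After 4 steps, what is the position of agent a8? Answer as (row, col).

(3, 3)

t=1: a0@(2,3):A a1@(0,2):B a2@(0,3):A a3@(1,5):B a4@(0,1):A a5@(3,5):B a6@(1,1):A a7@(0,4):B a8@(3,3):A a9@(1,3):A
t=2: a0@(2,3):A a1@(0,0):B a2@(0,5):A a3@(1,5):B a4@(0,1):A a5@(3,5):B a6@(1,1):A a7@(1,0):B a8@(3,3):A a9@(1,3):A
t=3: a0@(2,3):A a1@(0,2):B a2@(0,3):A a3@(1,5):B a4@(0,4):A a5@(3,5):B a6@(1,2):A a7@(1,4):B a8@(3,3):A a9@(1,3):A
t=4: a0@(2,3):A a1@(0,0):B a2@(0,3):A a3@(1,5):B a4@(0,4):A a5@(3,5):B a6@(1,2):A a7@(0,1):B a8@(3,3):A a9@(1,3):A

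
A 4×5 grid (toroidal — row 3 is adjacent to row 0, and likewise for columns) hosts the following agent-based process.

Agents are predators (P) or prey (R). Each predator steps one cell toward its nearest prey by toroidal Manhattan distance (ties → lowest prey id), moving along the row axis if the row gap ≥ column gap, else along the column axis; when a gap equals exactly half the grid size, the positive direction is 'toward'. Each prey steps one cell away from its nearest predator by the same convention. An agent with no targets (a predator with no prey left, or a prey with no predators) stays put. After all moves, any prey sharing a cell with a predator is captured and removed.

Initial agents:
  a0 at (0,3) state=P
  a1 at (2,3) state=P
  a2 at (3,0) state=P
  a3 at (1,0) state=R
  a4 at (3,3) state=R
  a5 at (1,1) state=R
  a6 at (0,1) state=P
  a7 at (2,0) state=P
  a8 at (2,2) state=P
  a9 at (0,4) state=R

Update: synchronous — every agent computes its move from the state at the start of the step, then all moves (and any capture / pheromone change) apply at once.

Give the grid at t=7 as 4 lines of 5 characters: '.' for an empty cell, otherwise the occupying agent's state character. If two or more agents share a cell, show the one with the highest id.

t=1: a0@(3,3):P a1@(3,3):P a2@(0,0):P a4@(2,3):R a5@(2,1):R a6@(1,1):P a7@(1,0):P a8@(3,2):P
t=2: a0@(2,3):P a1@(2,3):P a2@(1,0):P a4@(1,3):R a5@(3,1):R a6@(2,1):P a7@(2,0):P a8@(2,2):P
t=3: a0@(1,3):P a1@(1,3):P a2@(1,4):P a4@(0,3):R a5@(0,1):R a6@(3,1):P a7@(3,0):P a8@(1,2):P
t=4: a0@(0,3):P a1@(0,3):P a2@(0,4):P a4@(3,3):R a5@(1,1):R a6@(0,1):P a7@(0,0):P a8@(0,2):P
t=5: a0@(3,3):P a1@(3,3):P a2@(3,4):P a4@(2,3):R a5@(2,1):R a6@(1,1):P a7@(1,0):P a8@(3,2):P
t=6: a0@(2,3):P a1@(2,3):P a2@(2,4):P a4@(1,3):R a5@(3,1):R a6@(2,1):P a7@(2,0):P a8@(2,2):P
t=7: a0@(1,3):P a1@(1,3):P a2@(1,4):P a4@(0,3):R a5@(0,1):R a6@(3,1):P a7@(3,0):P a8@(1,2):P

.R.R.
..PPP
.....
PP...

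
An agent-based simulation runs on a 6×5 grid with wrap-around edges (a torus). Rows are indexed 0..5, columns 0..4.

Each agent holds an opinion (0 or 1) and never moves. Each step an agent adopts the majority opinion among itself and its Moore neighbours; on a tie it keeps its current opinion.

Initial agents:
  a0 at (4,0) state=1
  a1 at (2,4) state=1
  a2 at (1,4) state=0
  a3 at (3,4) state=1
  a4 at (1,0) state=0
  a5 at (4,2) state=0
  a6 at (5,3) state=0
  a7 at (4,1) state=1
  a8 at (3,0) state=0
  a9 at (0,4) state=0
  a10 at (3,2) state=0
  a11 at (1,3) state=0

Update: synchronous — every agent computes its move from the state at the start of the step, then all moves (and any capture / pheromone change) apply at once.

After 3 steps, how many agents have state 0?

t=1: a0@(4,0):1 a1@(2,4):0 a2@(1,4):0 a3@(3,4):1 a4@(1,0):0 a5@(4,2):0 a6@(5,3):0 a7@(4,1):0 a8@(3,0):1 a9@(0,4):0 a10@(3,2):0 a11@(1,3):0
t=2: (unchanged — steady state)

9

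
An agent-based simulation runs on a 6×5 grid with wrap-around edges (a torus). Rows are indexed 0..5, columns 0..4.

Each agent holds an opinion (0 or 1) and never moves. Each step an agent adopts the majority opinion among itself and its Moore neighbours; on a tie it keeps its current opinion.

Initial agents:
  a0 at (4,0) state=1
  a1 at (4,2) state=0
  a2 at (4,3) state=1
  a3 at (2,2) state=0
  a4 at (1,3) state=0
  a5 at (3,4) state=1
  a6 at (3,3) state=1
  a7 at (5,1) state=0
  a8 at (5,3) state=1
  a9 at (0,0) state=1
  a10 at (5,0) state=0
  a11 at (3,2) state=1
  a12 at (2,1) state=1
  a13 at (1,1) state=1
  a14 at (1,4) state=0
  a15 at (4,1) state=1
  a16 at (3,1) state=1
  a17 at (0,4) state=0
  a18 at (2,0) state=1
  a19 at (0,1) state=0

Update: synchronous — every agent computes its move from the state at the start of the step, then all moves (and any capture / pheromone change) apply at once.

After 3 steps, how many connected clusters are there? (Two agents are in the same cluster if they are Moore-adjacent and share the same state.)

t=1: a0@(4,0):1 a1@(4,2):1 a2@(4,3):1 a3@(2,2):1 a4@(1,3):0 a5@(3,4):1 a6@(3,3):1 a7@(5,1):0 a8@(5,3):1 a9@(0,0):0 a10@(5,0):0 a11@(3,2):1 a12@(2,1):1 a13@(1,1):1 a14@(1,4):0 a15@(4,1):1 a16@(3,1):1 a17@(0,4):0 a18@(2,0):1 a19@(0,1):0
t=2: (unchanged — steady state)

2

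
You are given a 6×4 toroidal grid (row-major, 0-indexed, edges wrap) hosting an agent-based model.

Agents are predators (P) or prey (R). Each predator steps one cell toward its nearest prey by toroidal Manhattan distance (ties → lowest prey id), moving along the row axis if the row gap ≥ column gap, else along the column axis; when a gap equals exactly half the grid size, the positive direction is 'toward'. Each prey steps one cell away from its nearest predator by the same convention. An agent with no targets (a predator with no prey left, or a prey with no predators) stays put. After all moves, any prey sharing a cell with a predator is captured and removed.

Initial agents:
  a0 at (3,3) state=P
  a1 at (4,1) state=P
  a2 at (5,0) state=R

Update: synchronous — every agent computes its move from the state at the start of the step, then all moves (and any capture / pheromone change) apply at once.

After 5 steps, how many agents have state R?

t=1: a0@(4,3):P a1@(5,1):P a2@(0,0):R
t=2: a0@(5,3):P a1@(0,1):P a2@(1,0):R
t=3: a0@(0,3):P a1@(1,1):P a2@(2,0):R
t=4: a0@(1,3):P a1@(2,1):P a2@(3,0):R
t=5: a0@(2,3):P a1@(3,1):P a2@(4,0):R

1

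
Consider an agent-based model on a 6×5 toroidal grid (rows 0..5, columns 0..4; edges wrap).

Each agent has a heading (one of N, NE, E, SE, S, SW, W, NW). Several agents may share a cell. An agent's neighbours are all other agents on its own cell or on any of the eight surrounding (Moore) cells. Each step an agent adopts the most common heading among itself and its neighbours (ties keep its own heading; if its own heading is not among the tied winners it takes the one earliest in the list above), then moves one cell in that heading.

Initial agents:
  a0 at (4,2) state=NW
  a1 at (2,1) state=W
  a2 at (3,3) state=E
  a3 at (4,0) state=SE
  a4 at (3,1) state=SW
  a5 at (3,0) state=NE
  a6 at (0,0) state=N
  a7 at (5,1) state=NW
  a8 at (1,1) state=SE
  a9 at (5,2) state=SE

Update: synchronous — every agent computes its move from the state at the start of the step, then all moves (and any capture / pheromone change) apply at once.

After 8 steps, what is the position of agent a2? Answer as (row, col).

(3, 4)

t=1: a0@(3,1):NW a1@(2,0):W a2@(3,4):E a3@(5,1):SE a4@(4,0):SW a5@(2,1):NE a6@(5,0):N a7@(4,0):NW a8@(2,2):SE a9@(4,1):NW
t=2: a0@(2,0):NW a1@(2,4):W a2@(3,0):E a3@(4,0):NW a4@(3,4):NW a5@(1,2):NE a6@(4,4):NW a7@(3,4):NW a8@(3,3):SE a9@(3,0):NW
t=3: a0@(1,4):NW a1@(1,3):NW a2@(2,4):NW a3@(3,4):NW a4@(2,3):NW a5@(0,3):NE a6@(3,3):NW a7@(2,3):NW a8@(2,2):NW a9@(2,4):NW
t=4: a0@(0,3):NW a1@(0,2):NW a2@(1,3):NW a3@(2,3):NW a4@(1,2):NW a5@(5,2):NW a6@(2,2):NW a7@(1,2):NW a8@(1,1):NW a9@(1,3):NW
t=5: a0@(5,2):NW a1@(5,1):NW a2@(0,2):NW a3@(1,2):NW a4@(0,1):NW a5@(4,1):NW a6@(1,1):NW a7@(0,1):NW a8@(0,0):NW a9@(0,2):NW
t=6: a0@(4,1):NW a1@(4,0):NW a2@(5,1):NW a3@(0,1):NW a4@(5,0):NW a5@(3,0):NW a6@(0,0):NW a7@(5,0):NW a8@(5,4):NW a9@(5,1):NW
t=7: a0@(3,0):NW a1@(3,4):NW a2@(4,0):NW a3@(5,0):NW a4@(4,4):NW a5@(2,4):NW a6@(5,4):NW a7@(4,4):NW a8@(4,3):NW a9@(4,0):NW
t=8: a0@(2,4):NW a1@(2,3):NW a2@(3,4):NW a3@(4,4):NW a4@(3,3):NW a5@(1,3):NW a6@(4,3):NW a7@(3,3):NW a8@(3,2):NW a9@(3,4):NW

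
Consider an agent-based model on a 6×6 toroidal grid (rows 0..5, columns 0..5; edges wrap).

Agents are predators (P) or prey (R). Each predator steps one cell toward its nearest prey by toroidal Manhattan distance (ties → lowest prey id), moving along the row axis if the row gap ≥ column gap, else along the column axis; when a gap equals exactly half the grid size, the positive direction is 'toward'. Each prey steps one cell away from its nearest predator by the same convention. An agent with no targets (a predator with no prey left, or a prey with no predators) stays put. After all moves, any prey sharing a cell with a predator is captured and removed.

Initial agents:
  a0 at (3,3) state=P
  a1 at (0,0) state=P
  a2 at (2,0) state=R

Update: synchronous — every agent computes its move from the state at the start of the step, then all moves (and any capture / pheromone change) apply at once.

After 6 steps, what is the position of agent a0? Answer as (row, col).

(3, 3)

t=1: a0@(3,4):P a1@(1,0):P a2@(3,0):R
t=2: a0@(3,5):P a1@(2,0):P a2@(3,1):R
t=3: a0@(3,0):P a1@(3,0):P a2@(3,2):R
t=4: a0@(3,1):P a1@(3,1):P a2@(3,3):R
t=5: a0@(3,2):P a1@(3,2):P a2@(3,4):R
t=6: a0@(3,3):P a1@(3,3):P a2@(3,5):R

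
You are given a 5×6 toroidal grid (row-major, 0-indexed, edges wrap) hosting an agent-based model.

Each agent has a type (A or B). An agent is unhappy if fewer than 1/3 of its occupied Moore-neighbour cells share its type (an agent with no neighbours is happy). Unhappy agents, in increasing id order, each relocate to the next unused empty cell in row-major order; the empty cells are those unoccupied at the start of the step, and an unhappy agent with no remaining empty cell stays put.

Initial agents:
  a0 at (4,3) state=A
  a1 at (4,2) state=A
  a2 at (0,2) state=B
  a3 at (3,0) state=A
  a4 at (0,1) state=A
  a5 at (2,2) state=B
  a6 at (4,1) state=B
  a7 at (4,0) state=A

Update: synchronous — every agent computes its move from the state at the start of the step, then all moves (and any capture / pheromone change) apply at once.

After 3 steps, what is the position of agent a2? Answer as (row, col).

(0, 0)

t=1: a0@(4,3):A a1@(4,2):A a2@(0,0):B a3@(3,0):A a4@(0,1):A a5@(2,2):B a6@(0,3):B a7@(4,0):A
t=2: a0@(4,3):A a1@(4,2):A a2@(0,2):B a3@(3,0):A a4@(0,1):A a5@(2,2):B a6@(0,4):B a7@(4,0):A
t=3: a0@(4,3):A a1@(4,2):A a2@(0,0):B a3@(3,0):A a4@(0,1):A a5@(2,2):B a6@(0,3):B a7@(4,0):A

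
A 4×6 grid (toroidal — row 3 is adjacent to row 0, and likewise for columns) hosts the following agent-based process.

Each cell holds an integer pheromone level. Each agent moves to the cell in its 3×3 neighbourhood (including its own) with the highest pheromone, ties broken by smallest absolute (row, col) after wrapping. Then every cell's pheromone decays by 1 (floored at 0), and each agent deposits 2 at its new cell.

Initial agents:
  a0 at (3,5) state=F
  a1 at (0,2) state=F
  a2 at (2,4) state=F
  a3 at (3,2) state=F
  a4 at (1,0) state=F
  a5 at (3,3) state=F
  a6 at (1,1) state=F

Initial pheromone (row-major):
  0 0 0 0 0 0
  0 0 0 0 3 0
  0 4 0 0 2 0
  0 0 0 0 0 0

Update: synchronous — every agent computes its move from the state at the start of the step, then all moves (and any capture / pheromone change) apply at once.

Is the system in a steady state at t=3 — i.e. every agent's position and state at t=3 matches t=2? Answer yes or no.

t=1: a0@(2,4) a1@(0,1) a2@(1,4) a3@(2,1) a4@(2,1) a5@(2,4) a6@(2,1) | pheromone: 0 2 0 0 0 0 / 0 0 0 0 4 0 / 0 9 0 0 5 0 / 0 0 0 0 0 0
t=2: a0@(2,4) a1@(0,1) a2@(2,4) a3@(2,1) a4@(2,1) a5@(2,4) a6@(2,1) | pheromone: 0 3 0 0 0 0 / 0 0 0 0 3 0 / 0 14 0 0 10 0 / 0 0 0 0 0 0
t=3: a0@(2,4) a1@(0,1) a2@(2,4) a3@(2,1) a4@(2,1) a5@(2,4) a6@(2,1) | pheromone: 0 4 0 0 0 0 / 0 0 0 0 2 0 / 0 19 0 0 15 0 / 0 0 0 0 0 0

yes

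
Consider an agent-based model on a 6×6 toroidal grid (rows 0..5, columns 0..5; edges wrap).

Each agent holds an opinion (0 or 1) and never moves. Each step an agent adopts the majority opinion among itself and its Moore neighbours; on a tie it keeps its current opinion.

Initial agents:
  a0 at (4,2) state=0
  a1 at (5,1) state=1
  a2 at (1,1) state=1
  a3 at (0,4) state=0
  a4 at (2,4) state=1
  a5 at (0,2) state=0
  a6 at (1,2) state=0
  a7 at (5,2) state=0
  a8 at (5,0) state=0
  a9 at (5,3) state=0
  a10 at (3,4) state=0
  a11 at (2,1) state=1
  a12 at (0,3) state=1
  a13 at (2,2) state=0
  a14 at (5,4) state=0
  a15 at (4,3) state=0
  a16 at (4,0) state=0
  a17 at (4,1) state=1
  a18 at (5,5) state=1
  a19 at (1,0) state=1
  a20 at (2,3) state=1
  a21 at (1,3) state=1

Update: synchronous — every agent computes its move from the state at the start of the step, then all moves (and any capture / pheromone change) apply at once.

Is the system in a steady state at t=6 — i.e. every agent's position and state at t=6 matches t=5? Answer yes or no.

t=1: a0@(4,2):0 a1@(5,1):0 a2@(1,1):1 a3@(0,4):0 a4@(2,4):1 a5@(0,2):0 a6@(1,2):1 a7@(5,2):0 a8@(5,0):1 a9@(5,3):0 a10@(3,4):0 a11@(2,1):1 a12@(0,3):0 a13@(2,2):1 a14@(5,4):0 a15@(4,3):0 a16@(4,0):1 a17@(4,1):0 a18@(5,5):0 a19@(1,0):1 a20@(2,3):1 a21@(1,3):1
t=2: a0@(4,2):0 a1@(5,1):0 a2@(1,1):1 a3@(0,4):0 a4@(2,4):1 a5@(0,2):0 a6@(1,2):1 a7@(5,2):0 a8@(5,0):0 a9@(5,3):0 a10@(3,4):0 a11@(2,1):1 a12@(0,3):0 a13@(2,2):1 a14@(5,4):0 a15@(4,3):0 a16@(4,0):0 a17@(4,1):0 a18@(5,5):0 a19@(1,0):1 a20@(2,3):1 a21@(1,3):1
t=3: (unchanged — steady state)

yes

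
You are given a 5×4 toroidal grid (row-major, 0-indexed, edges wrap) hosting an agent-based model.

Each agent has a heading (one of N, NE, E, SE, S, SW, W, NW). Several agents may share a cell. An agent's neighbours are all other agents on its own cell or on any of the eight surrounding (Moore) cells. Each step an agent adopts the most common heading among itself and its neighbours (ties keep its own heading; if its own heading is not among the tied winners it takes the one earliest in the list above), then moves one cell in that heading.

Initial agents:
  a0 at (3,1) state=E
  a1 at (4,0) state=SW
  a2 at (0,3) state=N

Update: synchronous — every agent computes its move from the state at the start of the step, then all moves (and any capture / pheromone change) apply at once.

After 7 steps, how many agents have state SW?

1

t=1: a0@(3,2):E a1@(0,3):SW a2@(4,3):N
t=2: a0@(3,3):E a1@(1,2):SW a2@(3,3):N
t=3: a0@(3,0):E a1@(2,1):SW a2@(2,3):N
t=4: a0@(3,1):E a1@(3,0):SW a2@(1,3):N
t=5: a0@(3,2):E a1@(4,3):SW a2@(0,3):N
t=6: a0@(3,3):E a1@(0,2):SW a2@(4,3):N
t=7: a0@(3,0):E a1@(1,1):SW a2@(3,3):N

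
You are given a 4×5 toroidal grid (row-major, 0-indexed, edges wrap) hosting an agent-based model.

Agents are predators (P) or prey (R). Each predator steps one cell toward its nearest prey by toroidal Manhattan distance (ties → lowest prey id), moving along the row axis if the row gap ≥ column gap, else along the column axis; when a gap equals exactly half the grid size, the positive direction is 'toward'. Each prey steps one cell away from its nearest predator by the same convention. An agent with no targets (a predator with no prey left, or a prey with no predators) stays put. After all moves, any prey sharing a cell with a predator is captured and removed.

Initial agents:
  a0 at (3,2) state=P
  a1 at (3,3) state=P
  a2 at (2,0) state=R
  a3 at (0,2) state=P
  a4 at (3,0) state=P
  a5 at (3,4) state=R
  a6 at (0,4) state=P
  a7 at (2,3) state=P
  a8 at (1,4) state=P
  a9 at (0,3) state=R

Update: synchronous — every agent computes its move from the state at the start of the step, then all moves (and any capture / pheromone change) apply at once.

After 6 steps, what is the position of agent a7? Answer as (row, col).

(3, 4)

t=1: a0@(3,3):P a1@(3,4):P a2@(1,0):R a3@(0,3):P a4@(2,0):P a5@(3,0):R a6@(3,4):P a7@(2,4):P a8@(2,4):P a9@(1,3):R
t=2: a0@(3,4):P a1@(3,0):P a2@(0,0):R a3@(1,3):P a4@(1,0):P a5@(3,1):R a6@(3,0):P a7@(1,4):P a8@(1,4):P a9@(2,3):R
t=3: a0@(0,4):P a1@(0,0):P a2@(1,0):R a3@(2,3):P a4@(0,0):P a5@(3,2):R a6@(0,0):P a7@(0,4):P a8@(0,4):P a9@(3,3):R
t=4: a0@(1,4):P a1@(1,0):P a2@(2,0):R a3@(3,3):P a4@(1,0):P a5@(0,2):R a6@(1,0):P a7@(1,4):P a8@(1,4):P a9@(0,3):R
t=5: a0@(2,4):P a1@(2,0):P a2@(3,0):R a3@(0,3):P a4@(2,0):P a5@(1,2):R a6@(2,0):P a7@(2,4):P a8@(2,4):P a9@(1,3):R
t=6: a0@(3,4):P a1@(3,0):P a2@(0,0):R a3@(1,3):P a4@(3,0):P a5@(2,2):R a6@(3,0):P a7@(3,4):P a8@(3,4):P a9@(2,3):R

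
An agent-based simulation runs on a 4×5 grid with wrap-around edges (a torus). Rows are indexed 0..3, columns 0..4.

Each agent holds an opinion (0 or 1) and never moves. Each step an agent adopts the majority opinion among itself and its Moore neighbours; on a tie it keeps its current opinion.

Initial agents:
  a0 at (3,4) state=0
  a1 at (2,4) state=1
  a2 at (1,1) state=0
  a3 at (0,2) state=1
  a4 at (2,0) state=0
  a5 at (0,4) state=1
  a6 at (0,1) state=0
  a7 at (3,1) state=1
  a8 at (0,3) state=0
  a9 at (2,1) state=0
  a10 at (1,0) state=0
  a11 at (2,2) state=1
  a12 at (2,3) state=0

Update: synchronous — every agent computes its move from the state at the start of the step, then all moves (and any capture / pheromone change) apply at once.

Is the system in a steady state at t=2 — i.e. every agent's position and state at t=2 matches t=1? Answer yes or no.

t=1: a0@(3,4):0 a1@(2,4):0 a2@(1,1):0 a3@(0,2):0 a4@(2,0):0 a5@(0,4):0 a6@(0,1):0 a7@(3,1):1 a8@(0,3):0 a9@(2,1):0 a10@(1,0):0 a11@(2,2):0 a12@(2,3):0
t=2: a0@(3,4):0 a1@(2,4):0 a2@(1,1):0 a3@(0,2):0 a4@(2,0):0 a5@(0,4):0 a6@(0,1):0 a7@(3,1):0 a8@(0,3):0 a9@(2,1):0 a10@(1,0):0 a11@(2,2):0 a12@(2,3):0

no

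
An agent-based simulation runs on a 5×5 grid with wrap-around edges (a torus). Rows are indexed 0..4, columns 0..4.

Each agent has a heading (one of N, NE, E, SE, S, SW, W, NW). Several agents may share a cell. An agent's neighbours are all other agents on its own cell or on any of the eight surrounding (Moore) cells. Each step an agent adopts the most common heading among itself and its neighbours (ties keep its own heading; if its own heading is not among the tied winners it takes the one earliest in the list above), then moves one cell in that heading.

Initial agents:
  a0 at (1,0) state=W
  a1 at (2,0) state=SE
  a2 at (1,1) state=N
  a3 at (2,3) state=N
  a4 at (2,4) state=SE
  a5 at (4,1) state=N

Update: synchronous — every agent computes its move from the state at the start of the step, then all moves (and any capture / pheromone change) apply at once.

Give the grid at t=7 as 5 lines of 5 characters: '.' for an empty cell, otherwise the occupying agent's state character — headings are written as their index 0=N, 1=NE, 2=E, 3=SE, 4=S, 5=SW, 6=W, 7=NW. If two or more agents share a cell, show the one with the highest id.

t=1: a0@(2,1):SE a1@(3,1):SE a2@(0,1):N a3@(1,3):N a4@(3,0):SE a5@(3,1):N
t=2: a0@(3,2):SE a1@(4,2):SE a2@(4,1):N a3@(0,3):N a4@(4,1):SE a5@(4,2):SE
t=3: a0@(4,3):SE a1@(0,3):SE a2@(0,2):SE a3@(1,4):SE a4@(0,2):SE a5@(0,3):SE
t=4: a0@(0,4):SE a1@(1,4):SE a2@(1,3):SE a3@(2,0):SE a4@(1,3):SE a5@(1,4):SE
t=5: a0@(1,0):SE a1@(2,0):SE a2@(2,4):SE a3@(3,1):SE a4@(2,4):SE a5@(2,0):SE
t=6: a0@(2,1):SE a1@(3,1):SE a2@(3,0):SE a3@(4,2):SE a4@(3,0):SE a5@(3,1):SE
t=7: a0@(3,2):SE a1@(4,2):SE a2@(4,1):SE a3@(0,3):SE a4@(4,1):SE a5@(4,2):SE

...3.
.....
.....
..3..
.33..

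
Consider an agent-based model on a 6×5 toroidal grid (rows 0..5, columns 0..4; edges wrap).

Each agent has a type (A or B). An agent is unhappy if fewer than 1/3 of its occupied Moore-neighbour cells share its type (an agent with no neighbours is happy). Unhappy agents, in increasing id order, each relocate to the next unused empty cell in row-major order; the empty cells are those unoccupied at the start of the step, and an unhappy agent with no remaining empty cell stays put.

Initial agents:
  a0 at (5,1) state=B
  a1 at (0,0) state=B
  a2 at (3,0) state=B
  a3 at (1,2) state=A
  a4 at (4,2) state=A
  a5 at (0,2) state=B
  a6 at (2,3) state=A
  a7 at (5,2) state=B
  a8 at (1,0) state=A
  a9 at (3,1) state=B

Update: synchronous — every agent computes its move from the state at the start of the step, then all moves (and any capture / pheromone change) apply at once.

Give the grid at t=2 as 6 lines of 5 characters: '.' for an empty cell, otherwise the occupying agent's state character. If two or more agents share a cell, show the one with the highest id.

B.BAA
..A..
...A.
BB...
.....
.BB..

t=1: a0@(5,1):B a1@(0,0):B a2@(3,0):B a3@(1,2):A a4@(0,1):A a5@(0,2):B a6@(2,3):A a7@(5,2):B a8@(0,3):A a9@(3,1):B
t=2: a0@(5,1):B a1@(0,0):B a2@(3,0):B a3@(1,2):A a4@(0,4):A a5@(0,2):B a6@(2,3):A a7@(5,2):B a8@(0,3):A a9@(3,1):B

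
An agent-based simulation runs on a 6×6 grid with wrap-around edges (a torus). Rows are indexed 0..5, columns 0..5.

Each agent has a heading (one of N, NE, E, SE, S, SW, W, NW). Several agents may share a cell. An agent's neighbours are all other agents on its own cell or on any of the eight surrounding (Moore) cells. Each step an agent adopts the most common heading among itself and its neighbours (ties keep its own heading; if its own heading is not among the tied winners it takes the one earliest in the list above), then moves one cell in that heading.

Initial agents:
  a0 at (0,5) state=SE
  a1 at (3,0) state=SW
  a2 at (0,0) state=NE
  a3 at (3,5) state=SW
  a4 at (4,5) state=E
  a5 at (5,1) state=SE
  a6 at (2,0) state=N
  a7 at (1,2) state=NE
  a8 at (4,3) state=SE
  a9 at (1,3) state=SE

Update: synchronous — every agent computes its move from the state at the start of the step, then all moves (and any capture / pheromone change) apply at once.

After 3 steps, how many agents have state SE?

5

t=1: a0@(1,0):SE a1@(4,5):SW a2@(1,1):SE a3@(4,4):SW a4@(5,4):SW a5@(0,2):SE a6@(3,5):SW a7@(0,3):NE a8@(5,4):SE a9@(2,4):SE
t=2: a0@(2,1):SE a1@(5,4):SW a2@(2,2):SE a3@(5,3):SW a4@(0,3):SW a5@(1,3):SE a6@(4,4):SW a7@(1,4):SE a8@(0,3):SW a9@(3,5):SE
t=3: a0@(3,2):SE a1@(0,3):SW a2@(3,3):SE a3@(0,2):SW a4@(1,2):SW a5@(2,4):SE a6@(5,3):SW a7@(2,5):SE a8@(1,2):SW a9@(4,0):SE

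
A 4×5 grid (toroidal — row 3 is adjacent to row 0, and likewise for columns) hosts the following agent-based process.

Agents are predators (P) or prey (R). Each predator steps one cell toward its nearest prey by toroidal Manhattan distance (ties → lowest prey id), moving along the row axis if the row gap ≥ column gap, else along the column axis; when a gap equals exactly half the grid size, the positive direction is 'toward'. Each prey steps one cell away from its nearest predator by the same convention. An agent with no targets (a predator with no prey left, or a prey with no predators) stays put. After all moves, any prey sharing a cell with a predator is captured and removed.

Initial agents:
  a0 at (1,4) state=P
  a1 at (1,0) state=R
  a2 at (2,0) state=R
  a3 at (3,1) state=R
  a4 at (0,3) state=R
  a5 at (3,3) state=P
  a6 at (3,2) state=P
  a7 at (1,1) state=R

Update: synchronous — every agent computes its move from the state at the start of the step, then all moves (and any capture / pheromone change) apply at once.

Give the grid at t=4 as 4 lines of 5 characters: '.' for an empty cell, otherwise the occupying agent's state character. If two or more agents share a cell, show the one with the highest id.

t=1: a0@(1,0):P a1@(1,1):R a2@(3,0):R a3@(3,0):R a4@(1,3):R a5@(0,3):P a6@(3,1):P a7@(1,2):R
t=2: a0@(1,1):P a1@(1,2):R a2@(3,4):R a3@(3,4):R a4@(2,3):R a5@(1,3):P a6@(3,0):P
t=3: a0@(1,2):P a1@(1,3):R a2@(3,3):R a3@(3,3):R a4@(3,3):R a5@(1,2):P a6@(3,4):P
t=4: a0@(1,3):P a1@(1,4):R a2@(3,2):R a3@(3,2):R a4@(3,2):R a5@(1,3):P a6@(3,3):P

.....
...PR
.....
..RP.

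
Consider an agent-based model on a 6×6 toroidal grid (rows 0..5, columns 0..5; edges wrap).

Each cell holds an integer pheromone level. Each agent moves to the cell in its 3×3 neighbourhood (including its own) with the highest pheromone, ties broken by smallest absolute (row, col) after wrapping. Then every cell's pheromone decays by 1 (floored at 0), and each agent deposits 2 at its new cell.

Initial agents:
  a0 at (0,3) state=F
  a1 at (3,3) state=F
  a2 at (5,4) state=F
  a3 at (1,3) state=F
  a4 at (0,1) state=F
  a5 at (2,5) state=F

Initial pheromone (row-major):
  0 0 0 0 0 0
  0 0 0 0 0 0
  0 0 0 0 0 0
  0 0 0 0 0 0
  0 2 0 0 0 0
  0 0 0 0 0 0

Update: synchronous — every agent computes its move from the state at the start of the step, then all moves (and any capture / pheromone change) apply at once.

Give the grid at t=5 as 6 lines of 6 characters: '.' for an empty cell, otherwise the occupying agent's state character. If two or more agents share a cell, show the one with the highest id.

t=1: a0@(0,2) a1@(2,2) a2@(0,3) a3@(0,2) a4@(0,0) a5@(1,0) | pheromone: 2 0 4 2 0 0 / 2 0 0 0 0 0 / 0 0 2 0 0 0 / 0 0 0 0 0 0 / 0 1 0 0 0 0 / 0 0 0 0 0 0
t=2: a0@(0,2) a1@(2,2) a2@(0,2) a3@(0,2) a4@(0,0) a5@(0,0) | pheromone: 5 0 9 1 0 0 / 1 0 0 0 0 0 / 0 0 3 0 0 0 / 0 0 0 0 0 0 / 0 0 0 0 0 0 / 0 0 0 0 0 0
t=3: a0@(0,2) a1@(2,2) a2@(0,2) a3@(0,2) a4@(0,0) a5@(0,0) | pheromone: 8 0 14 0 0 0 / 0 0 0 0 0 0 / 0 0 4 0 0 0 / 0 0 0 0 0 0 / 0 0 0 0 0 0 / 0 0 0 0 0 0
t=4: a0@(0,2) a1@(2,2) a2@(0,2) a3@(0,2) a4@(0,0) a5@(0,0) | pheromone: 11 0 19 0 0 0 / 0 0 0 0 0 0 / 0 0 5 0 0 0 / 0 0 0 0 0 0 / 0 0 0 0 0 0 / 0 0 0 0 0 0
t=5: a0@(0,2) a1@(2,2) a2@(0,2) a3@(0,2) a4@(0,0) a5@(0,0) | pheromone: 14 0 24 0 0 0 / 0 0 0 0 0 0 / 0 0 6 0 0 0 / 0 0 0 0 0 0 / 0 0 0 0 0 0 / 0 0 0 0 0 0

F.F...
......
..F...
......
......
......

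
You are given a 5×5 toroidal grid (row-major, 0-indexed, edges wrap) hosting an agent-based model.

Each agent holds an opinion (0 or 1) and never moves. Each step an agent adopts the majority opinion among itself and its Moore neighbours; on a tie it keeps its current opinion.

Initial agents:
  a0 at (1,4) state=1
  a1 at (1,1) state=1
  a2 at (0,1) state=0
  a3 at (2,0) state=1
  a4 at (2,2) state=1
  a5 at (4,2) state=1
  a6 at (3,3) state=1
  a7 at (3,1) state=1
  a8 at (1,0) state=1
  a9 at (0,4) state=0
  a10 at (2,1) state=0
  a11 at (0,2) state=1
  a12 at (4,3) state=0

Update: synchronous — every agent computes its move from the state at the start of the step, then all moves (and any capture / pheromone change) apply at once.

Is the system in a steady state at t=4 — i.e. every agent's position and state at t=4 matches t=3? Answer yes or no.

t=1: a0@(1,4):1 a1@(1,1):1 a2@(0,1):1 a3@(2,0):1 a4@(2,2):1 a5@(4,2):1 a6@(3,3):1 a7@(3,1):1 a8@(1,0):1 a9@(0,4):0 a10@(2,1):1 a11@(0,2):1 a12@(4,3):1
t=2: a0@(1,4):1 a1@(1,1):1 a2@(0,1):1 a3@(2,0):1 a4@(2,2):1 a5@(4,2):1 a6@(3,3):1 a7@(3,1):1 a8@(1,0):1 a9@(0,4):1 a10@(2,1):1 a11@(0,2):1 a12@(4,3):1
t=3: (unchanged — steady state)

yes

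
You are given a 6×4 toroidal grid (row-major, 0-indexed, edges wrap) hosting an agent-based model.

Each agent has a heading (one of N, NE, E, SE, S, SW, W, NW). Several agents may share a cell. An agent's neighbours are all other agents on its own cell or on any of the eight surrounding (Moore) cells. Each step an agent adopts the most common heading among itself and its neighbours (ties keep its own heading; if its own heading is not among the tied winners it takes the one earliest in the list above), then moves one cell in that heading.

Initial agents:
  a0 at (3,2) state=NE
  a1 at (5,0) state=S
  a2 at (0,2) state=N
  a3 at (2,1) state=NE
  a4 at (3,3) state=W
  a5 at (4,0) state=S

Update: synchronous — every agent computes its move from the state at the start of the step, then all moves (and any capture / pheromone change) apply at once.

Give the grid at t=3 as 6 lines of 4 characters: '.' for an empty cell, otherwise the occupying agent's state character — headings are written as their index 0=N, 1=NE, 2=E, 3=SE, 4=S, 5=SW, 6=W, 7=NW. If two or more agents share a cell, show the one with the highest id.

t=1: a0@(2,3):NE a1@(0,0):S a2@(5,2):N a3@(1,2):NE a4@(3,2):W a5@(5,0):S
t=2: a0@(1,0):NE a1@(1,0):S a2@(4,2):N a3@(0,3):NE a4@(3,1):W a5@(0,0):S
t=3: a0@(0,1):NE a1@(2,0):S a2@(3,2):N a3@(5,0):NE a4@(3,0):W a5@(1,0):S

.1..
4...
4...
6.0.
....
1...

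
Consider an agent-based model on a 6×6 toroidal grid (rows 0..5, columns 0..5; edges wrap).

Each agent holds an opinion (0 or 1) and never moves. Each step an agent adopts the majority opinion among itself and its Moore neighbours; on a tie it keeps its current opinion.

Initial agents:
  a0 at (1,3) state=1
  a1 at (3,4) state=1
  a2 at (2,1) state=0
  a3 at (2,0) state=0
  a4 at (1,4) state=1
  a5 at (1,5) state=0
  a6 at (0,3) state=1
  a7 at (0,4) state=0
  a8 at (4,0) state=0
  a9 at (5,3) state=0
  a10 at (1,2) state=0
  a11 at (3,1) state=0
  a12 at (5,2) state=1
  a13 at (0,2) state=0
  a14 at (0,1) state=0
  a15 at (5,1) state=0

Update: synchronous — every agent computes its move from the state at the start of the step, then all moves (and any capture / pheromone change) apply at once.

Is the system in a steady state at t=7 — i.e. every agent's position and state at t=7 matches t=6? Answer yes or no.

t=1: a0@(1,3):1 a1@(3,4):1 a2@(2,1):0 a3@(2,0):0 a4@(1,4):1 a5@(1,5):0 a6@(0,3):1 a7@(0,4):0 a8@(4,0):0 a9@(5,3):0 a10@(1,2):0 a11@(3,1):0 a12@(5,2):0 a13@(0,2):0 a14@(0,1):0 a15@(5,1):0
t=2: a0@(1,3):1 a1@(3,4):1 a2@(2,1):0 a3@(2,0):0 a4@(1,4):1 a5@(1,5):0 a6@(0,3):0 a7@(0,4):0 a8@(4,0):0 a9@(5,3):0 a10@(1,2):0 a11@(3,1):0 a12@(5,2):0 a13@(0,2):0 a14@(0,1):0 a15@(5,1):0
t=3: a0@(1,3):0 a1@(3,4):1 a2@(2,1):0 a3@(2,0):0 a4@(1,4):0 a5@(1,5):0 a6@(0,3):0 a7@(0,4):0 a8@(4,0):0 a9@(5,3):0 a10@(1,2):0 a11@(3,1):0 a12@(5,2):0 a13@(0,2):0 a14@(0,1):0 a15@(5,1):0
t=4: (unchanged — steady state)

yes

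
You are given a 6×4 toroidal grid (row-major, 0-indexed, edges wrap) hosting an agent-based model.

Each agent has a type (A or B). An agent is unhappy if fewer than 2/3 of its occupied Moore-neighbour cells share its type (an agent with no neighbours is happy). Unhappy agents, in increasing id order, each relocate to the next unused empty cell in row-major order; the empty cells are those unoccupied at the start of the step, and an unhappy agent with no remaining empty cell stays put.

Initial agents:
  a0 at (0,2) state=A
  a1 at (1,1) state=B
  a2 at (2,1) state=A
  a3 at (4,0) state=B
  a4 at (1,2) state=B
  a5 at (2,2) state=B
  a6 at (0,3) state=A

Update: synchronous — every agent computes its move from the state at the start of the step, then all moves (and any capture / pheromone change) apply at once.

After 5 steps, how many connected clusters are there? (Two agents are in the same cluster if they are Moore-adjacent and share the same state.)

t=1: a0@(0,0):A a1@(0,1):B a2@(1,0):A a3@(4,0):B a4@(1,3):B a5@(2,2):B a6@(2,0):A
t=2: a0@(0,2):A a1@(0,3):B a2@(1,1):A a3@(4,0):B a4@(1,2):B a5@(2,2):B a6@(2,1):A
t=3: a0@(0,0):A a1@(0,1):B a2@(1,0):A a3@(4,0):B a4@(1,3):B a5@(2,0):B a6@(2,3):A
t=4: a0@(0,2):A a1@(0,3):B a2@(1,1):A a3@(4,0):B a4@(1,2):B a5@(2,1):B a6@(2,2):A
t=5: a0@(0,0):A a1@(0,1):B a2@(1,0):A a3@(4,0):B a4@(1,3):B a5@(2,0):B a6@(2,3):A

4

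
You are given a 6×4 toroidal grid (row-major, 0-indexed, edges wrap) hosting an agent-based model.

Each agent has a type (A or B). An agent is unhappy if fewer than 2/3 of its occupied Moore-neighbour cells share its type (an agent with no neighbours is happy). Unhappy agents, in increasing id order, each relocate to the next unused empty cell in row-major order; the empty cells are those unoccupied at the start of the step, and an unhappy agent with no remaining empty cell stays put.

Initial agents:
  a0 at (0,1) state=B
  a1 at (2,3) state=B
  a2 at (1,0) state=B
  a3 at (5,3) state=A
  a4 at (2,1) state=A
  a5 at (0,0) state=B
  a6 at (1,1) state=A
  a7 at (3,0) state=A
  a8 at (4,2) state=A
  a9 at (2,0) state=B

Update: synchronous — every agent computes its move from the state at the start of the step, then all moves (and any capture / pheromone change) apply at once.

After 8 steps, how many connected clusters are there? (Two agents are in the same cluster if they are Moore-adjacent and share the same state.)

t=1: a0@(0,1):B a1@(2,3):B a2@(1,0):B a3@(0,2):A a4@(0,3):A a5@(1,2):B a6@(1,3):A a7@(2,2):A a8@(4,2):A a9@(3,1):B
t=2: a0@(0,1):B a1@(0,0):B a2@(1,1):B a3@(2,0):A a4@(2,1):A a5@(3,0):B a6@(3,2):A a7@(3,3):A a8@(4,0):A a9@(4,1):B
t=3: a0@(0,1):B a1@(0,0):B a2@(0,2):B a3@(0,3):A a4@(1,0):A a5@(1,2):B a6@(3,2):A a7@(3,3):A a8@(1,3):A a9@(2,2):B
t=4: a0@(0,1):B a1@(1,1):B a2@(2,0):B a3@(2,1):A a4@(2,3):A a5@(3,0):B a6@(3,1):A a7@(4,0):A a8@(4,1):A a9@(4,2):B
t=5: a0@(0,1):B a1@(1,1):B a2@(0,0):B a3@(0,2):A a4@(0,3):A a5@(1,0):B a6@(1,2):A a7@(4,0):A a8@(1,3):A a9@(2,2):B
t=6: a0@(2,0):B a1@(1,1):B a2@(2,1):B a3@(2,3):A a4@(3,0):A a5@(3,1):B a6@(3,2):A a7@(4,0):A a8@(3,3):A a9@(4,1):B
t=7: a0@(0,0):B a1@(1,1):B a2@(0,1):B a3@(2,3):A a4@(0,2):A a5@(0,3):B a6@(1,0):A a7@(1,2):A a8@(3,3):A a9@(1,3):B
t=8: a0@(0,0):B a1@(2,0):B a2@(2,1):B a3@(2,3):A a4@(2,2):A a5@(3,0):B a6@(3,1):A a7@(3,2):A a8@(3,3):A a9@(4,0):B

3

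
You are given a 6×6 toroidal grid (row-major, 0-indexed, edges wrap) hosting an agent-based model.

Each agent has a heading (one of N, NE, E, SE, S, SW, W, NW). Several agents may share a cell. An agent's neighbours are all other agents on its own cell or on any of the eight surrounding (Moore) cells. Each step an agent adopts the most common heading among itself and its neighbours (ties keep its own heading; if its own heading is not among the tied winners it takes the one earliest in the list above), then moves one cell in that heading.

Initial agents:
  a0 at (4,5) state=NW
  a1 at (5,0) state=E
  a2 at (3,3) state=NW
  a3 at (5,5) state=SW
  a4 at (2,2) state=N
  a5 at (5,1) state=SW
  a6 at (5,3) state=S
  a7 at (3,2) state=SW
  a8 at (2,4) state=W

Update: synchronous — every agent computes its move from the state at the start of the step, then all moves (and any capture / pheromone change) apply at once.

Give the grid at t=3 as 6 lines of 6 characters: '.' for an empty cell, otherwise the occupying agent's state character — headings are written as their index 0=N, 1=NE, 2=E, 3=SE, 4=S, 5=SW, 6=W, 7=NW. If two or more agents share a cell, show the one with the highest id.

t=1: a0@(3,4):NW a1@(0,5):SW a2@(2,2):NW a3@(0,4):SW a4@(1,2):N a5@(0,0):SW a6@(0,3):S a7@(4,1):SW a8@(2,3):W
t=2: a0@(2,3):NW a1@(1,4):SW a2@(1,1):NW a3@(1,3):SW a4@(0,2):N a5@(1,5):SW a6@(1,3):S a7@(5,0):SW a8@(1,2):NW
t=3: a0@(1,2):NW a1@(2,3):SW a2@(0,0):NW a3@(2,2):SW a4@(5,1):NW a5@(2,4):SW a6@(2,2):SW a7@(0,5):SW a8@(0,1):NW

77...5
..7...
..555.
......
......
.7....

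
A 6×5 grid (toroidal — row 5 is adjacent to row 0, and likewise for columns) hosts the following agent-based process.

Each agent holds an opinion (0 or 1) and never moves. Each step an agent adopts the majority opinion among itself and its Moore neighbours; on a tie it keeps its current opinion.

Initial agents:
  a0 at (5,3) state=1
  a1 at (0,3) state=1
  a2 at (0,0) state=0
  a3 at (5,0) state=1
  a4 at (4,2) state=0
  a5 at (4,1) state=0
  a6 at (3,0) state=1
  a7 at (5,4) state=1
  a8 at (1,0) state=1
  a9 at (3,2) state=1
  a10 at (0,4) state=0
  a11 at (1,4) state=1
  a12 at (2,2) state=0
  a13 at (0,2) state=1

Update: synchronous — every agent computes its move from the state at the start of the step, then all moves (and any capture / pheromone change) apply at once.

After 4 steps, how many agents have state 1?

t=1: a0@(5,3):1 a1@(0,3):1 a2@(0,0):1 a3@(5,0):0 a4@(4,2):0 a5@(4,1):1 a6@(3,0):1 a7@(5,4):1 a8@(1,0):1 a9@(3,2):0 a10@(0,4):1 a11@(1,4):1 a12@(2,2):0 a13@(0,2):1
t=2: a0@(5,3):1 a1@(0,3):1 a2@(0,0):1 a3@(5,0):1 a4@(4,2):0 a5@(4,1):0 a6@(3,0):1 a7@(5,4):1 a8@(1,0):1 a9@(3,2):0 a10@(0,4):1 a11@(1,4):1 a12@(2,2):0 a13@(0,2):1
t=3: (unchanged — steady state)

10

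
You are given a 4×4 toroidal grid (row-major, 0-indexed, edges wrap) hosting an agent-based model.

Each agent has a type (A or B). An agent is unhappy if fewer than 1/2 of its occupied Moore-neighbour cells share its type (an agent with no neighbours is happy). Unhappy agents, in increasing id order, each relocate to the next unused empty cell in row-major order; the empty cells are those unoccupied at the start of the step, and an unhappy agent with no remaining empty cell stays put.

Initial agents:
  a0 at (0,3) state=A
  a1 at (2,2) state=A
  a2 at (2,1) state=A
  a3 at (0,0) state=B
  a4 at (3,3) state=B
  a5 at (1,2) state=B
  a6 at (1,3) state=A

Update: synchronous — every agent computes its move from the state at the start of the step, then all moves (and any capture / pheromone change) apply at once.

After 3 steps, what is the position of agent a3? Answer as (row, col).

t=1: a0@(0,1):A a1@(2,2):A a2@(2,1):A a3@(0,2):B a4@(1,0):B a5@(1,1):B a6@(1,3):A
t=2: a0@(0,0):A a1@(2,2):A a2@(0,3):A a3@(1,2):B a4@(2,0):B a5@(2,3):B a6@(3,0):A
t=3: a0@(0,0):A a1@(0,1):A a2@(0,3):A a3@(0,2):B a4@(2,0):B a5@(2,3):B a6@(3,0):A

(0, 2)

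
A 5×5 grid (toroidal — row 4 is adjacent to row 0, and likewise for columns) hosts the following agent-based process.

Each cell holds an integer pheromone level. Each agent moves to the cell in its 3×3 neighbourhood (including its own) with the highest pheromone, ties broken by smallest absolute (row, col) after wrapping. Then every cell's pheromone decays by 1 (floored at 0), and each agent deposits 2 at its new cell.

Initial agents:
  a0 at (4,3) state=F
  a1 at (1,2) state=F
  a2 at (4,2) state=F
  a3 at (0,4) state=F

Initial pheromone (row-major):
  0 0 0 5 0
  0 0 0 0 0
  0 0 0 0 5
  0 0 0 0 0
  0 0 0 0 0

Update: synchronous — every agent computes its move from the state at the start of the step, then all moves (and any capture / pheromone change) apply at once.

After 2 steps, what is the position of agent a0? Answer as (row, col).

t=1: a0@(0,3) a1@(0,3) a2@(0,3) a3@(0,3) | pheromone: 0 0 0 12 0 / 0 0 0 0 0 / 0 0 0 0 4 / 0 0 0 0 0 / 0 0 0 0 0
t=2: a0@(0,3) a1@(0,3) a2@(0,3) a3@(0,3) | pheromone: 0 0 0 19 0 / 0 0 0 0 0 / 0 0 0 0 3 / 0 0 0 0 0 / 0 0 0 0 0

(0, 3)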